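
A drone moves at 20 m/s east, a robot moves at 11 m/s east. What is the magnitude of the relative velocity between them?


Given: v_A = 20 m/s east, v_B = 11 m/s east
Both move in the same direction; relative speed = |v_A - v_B|
|20 - 11| = |9|
= 9 m/s

9 m/s


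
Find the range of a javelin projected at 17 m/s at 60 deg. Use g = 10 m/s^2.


Given: v0 = 17 m/s, theta = 60 deg, g = 10 m/s^2
sin(2*60) = sin(120) = sqrt(3)/2
Using R = v0^2 * sin(2*theta) / g
R = 17^2 * (sqrt(3)/2) / 10
R = 289 * sqrt(3) / 20
R = 289/20*sqrt(3) m

289/20*sqrt(3) m


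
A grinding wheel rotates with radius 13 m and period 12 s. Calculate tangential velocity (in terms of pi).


Given: radius r = 13 m, period T = 12 s
Using v = 2*pi*r / T
v = 2*pi*13 / 12
v = 26*pi / 12
v = 13/6*pi m/s

13/6*pi m/s


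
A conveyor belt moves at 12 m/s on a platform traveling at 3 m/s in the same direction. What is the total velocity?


Given: object velocity = 12 m/s, platform velocity = 3 m/s (same direction)
Using classical velocity addition: v_total = v_object + v_platform
v_total = 12 + 3
v_total = 15 m/s

15 m/s


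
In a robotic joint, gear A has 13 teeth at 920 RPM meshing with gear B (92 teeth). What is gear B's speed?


Given: N1 = 13 teeth, w1 = 920 RPM, N2 = 92 teeth
Using N1*w1 = N2*w2
w2 = N1*w1 / N2
w2 = 13*920 / 92
w2 = 11960 / 92
w2 = 130 RPM

130 RPM


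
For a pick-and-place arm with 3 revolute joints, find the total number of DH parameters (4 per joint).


Given: 3 joints, 4 DH parameters per joint (d, theta, a, alpha)
Total DH parameters = number_of_joints * 4
Total = 3 * 4
Total = 12

12


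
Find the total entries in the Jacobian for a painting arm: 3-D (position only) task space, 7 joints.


Given: task space dimension = 3, joints = 7
Jacobian is a 3 x 7 matrix
Total entries = rows * columns
Total = 3 * 7
Total = 21

21


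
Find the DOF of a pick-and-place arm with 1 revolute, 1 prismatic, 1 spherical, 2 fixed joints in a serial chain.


Given: serial robot with 1 revolute, 1 prismatic, 1 spherical, 2 fixed joints
DOF contribution per joint type: revolute=1, prismatic=1, spherical=3, fixed=0
DOF = 1*1 + 1*1 + 1*3 + 2*0
DOF = 5

5


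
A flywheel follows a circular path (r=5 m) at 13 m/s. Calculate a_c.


Given: v = 13 m/s, r = 5 m
Using a_c = v^2 / r
a_c = 13^2 / 5
a_c = 169 / 5
a_c = 169/5 m/s^2

169/5 m/s^2


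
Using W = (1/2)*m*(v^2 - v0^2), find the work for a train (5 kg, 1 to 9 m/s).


Given: m = 5 kg, v0 = 1 m/s, v = 9 m/s
Using W = (1/2)*m*(v^2 - v0^2)
v^2 = 9^2 = 81
v0^2 = 1^2 = 1
v^2 - v0^2 = 81 - 1 = 80
W = (1/2)*5*80 = 200 J

200 J


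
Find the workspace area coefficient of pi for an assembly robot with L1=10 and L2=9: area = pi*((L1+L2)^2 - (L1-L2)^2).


Given: L1 = 10, L2 = 9
(L1+L2)^2 = (19)^2 = 361
(L1-L2)^2 = (1)^2 = 1
Difference = 361 - 1 = 360
This equals 4*L1*L2 = 4*10*9 = 360
Workspace area = 360*pi

360


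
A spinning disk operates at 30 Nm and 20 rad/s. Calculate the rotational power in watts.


Given: tau = 30 Nm, omega = 20 rad/s
Using P = tau * omega
P = 30 * 20
P = 600 W

600 W


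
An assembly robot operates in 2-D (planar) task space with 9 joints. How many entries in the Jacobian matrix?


Given: task space dimension = 2, joints = 9
Jacobian is a 2 x 9 matrix
Total entries = rows * columns
Total = 2 * 9
Total = 18

18


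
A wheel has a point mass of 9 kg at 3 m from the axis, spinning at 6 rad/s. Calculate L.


Given: m = 9 kg, r = 3 m, omega = 6 rad/s
For a point mass: I = m*r^2
I = 9*3^2 = 9*9 = 81
L = I*omega = 81*6
L = 486 kg*m^2/s

486 kg*m^2/s


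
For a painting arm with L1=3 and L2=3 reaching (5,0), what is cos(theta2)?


Given: L1 = 3, L2 = 3, target (x, y) = (5, 0)
Using cos(theta2) = (x^2 + y^2 - L1^2 - L2^2) / (2*L1*L2)
x^2 + y^2 = 5^2 + 0 = 25
L1^2 + L2^2 = 9 + 9 = 18
Numerator = 25 - 18 = 7
Denominator = 2*3*3 = 18
cos(theta2) = 7/18 = 7/18

7/18


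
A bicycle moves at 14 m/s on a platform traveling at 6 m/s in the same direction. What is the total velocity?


Given: object velocity = 14 m/s, platform velocity = 6 m/s (same direction)
Using classical velocity addition: v_total = v_object + v_platform
v_total = 14 + 6
v_total = 20 m/s

20 m/s


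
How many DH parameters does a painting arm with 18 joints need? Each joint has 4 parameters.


Given: 18 joints, 4 DH parameters per joint (d, theta, a, alpha)
Total DH parameters = number_of_joints * 4
Total = 18 * 4
Total = 72

72


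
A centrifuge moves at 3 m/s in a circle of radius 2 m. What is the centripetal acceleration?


Given: v = 3 m/s, r = 2 m
Using a_c = v^2 / r
a_c = 3^2 / 2
a_c = 9 / 2
a_c = 9/2 m/s^2

9/2 m/s^2


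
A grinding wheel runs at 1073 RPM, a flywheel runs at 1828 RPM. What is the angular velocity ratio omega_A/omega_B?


Given: RPM_A = 1073, RPM_B = 1828
omega = 2*pi*RPM/60, so omega_A/omega_B = RPM_A / RPM_B
omega_A/omega_B = 1073 / 1828
omega_A/omega_B = 1073/1828

1073/1828


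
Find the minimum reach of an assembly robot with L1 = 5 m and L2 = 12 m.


Given: L1 = 5 m, L2 = 12 m
For a 2-link planar arm, min reach = |L1 - L2| (second link folded back)
Min reach = |5 - 12|
Min reach = 7 m

7 m


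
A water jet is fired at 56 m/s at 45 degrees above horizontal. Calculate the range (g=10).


Given: v0 = 56 m/s, theta = 45 deg, g = 10 m/s^2
sin(2*45) = sin(90) = 1
Using R = v0^2 * sin(2*theta) / g
R = 56^2 * 1 / 10
R = 3136 / 10
R = 1568/5 m

1568/5 m


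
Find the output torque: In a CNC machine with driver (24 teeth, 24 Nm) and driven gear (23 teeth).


Given: N1 = 24, N2 = 23, T1 = 24 Nm
Using T2/T1 = N2/N1
T2 = T1 * N2 / N1
T2 = 24 * 23 / 24
T2 = 552 / 24
T2 = 23 Nm

23 Nm


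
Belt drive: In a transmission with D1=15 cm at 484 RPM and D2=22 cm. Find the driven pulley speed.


Given: D1 = 15 cm, w1 = 484 RPM, D2 = 22 cm
Using D1*w1 = D2*w2
w2 = D1*w1 / D2
w2 = 15*484 / 22
w2 = 7260 / 22
w2 = 330 RPM

330 RPM


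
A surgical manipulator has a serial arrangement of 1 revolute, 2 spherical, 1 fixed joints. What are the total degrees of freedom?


Given: serial robot with 1 revolute, 2 spherical, 1 fixed joints
DOF contribution per joint type: revolute=1, prismatic=1, spherical=3, fixed=0
DOF = 1*1 + 2*3 + 1*0
DOF = 7

7


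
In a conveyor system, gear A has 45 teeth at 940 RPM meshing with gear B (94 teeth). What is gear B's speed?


Given: N1 = 45 teeth, w1 = 940 RPM, N2 = 94 teeth
Using N1*w1 = N2*w2
w2 = N1*w1 / N2
w2 = 45*940 / 94
w2 = 42300 / 94
w2 = 450 RPM

450 RPM


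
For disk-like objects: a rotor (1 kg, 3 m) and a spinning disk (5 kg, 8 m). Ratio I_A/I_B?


Given: M1=1 kg, R1=3 m, M2=5 kg, R2=8 m
For a disk: I = (1/2)*M*R^2, so I_A/I_B = (M1*R1^2)/(M2*R2^2)
M1*R1^2 = 1*9 = 9
M2*R2^2 = 5*64 = 320
I_A/I_B = 9/320 = 9/320

9/320


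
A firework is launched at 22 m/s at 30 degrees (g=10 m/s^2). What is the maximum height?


Given: v0 = 22 m/s, theta = 30 deg, g = 10 m/s^2
sin^2(30) = 1/4
Using H = v0^2 * sin^2(theta) / (2*g)
H = 22^2 * 1/4 / (2*10)
H = 484 * 1/4 / 20
H = 121 / 20
H = 121/20 m

121/20 m


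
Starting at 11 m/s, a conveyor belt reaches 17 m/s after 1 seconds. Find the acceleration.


Given: initial velocity v0 = 11 m/s, final velocity v = 17 m/s, time t = 1 s
Using a = (v - v0) / t
a = (17 - 11) / 1
a = 6 / 1
a = 6 m/s^2

6 m/s^2


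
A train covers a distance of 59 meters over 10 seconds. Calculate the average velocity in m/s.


Given: distance d = 59 m, time t = 10 s
Using v = d / t
v = 59 / 10
v = 59/10 m/s

59/10 m/s


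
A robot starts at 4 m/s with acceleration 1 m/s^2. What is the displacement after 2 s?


Given: v0 = 4 m/s, a = 1 m/s^2, t = 2 s
Using s = v0*t + (1/2)*a*t^2
s = 4*2 + (1/2)*1*2^2
s = 8 + (1/2)*4
s = 8 + 2
s = 10

10 m


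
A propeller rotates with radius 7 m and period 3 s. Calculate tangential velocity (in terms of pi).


Given: radius r = 7 m, period T = 3 s
Using v = 2*pi*r / T
v = 2*pi*7 / 3
v = 14*pi / 3
v = 14/3*pi m/s

14/3*pi m/s


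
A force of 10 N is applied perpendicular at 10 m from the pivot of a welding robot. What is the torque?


Given: F = 10 N, r = 10 m, angle = 90 deg (perpendicular)
Using tau = F * r * sin(90)
sin(90) = 1
tau = 10 * 10 * 1
tau = 100 Nm

100 Nm


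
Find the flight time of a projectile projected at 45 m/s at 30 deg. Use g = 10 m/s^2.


Given: v0 = 45 m/s, theta = 30 deg, g = 10 m/s^2
sin(30) = 1/2
Using T = 2*v0*sin(theta) / g
T = 2*45*1/2 / 10
T = 45 / 10
T = 9/2 s

9/2 s


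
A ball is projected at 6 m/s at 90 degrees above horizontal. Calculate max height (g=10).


Given: v0 = 6 m/s, theta = 90 deg, g = 10 m/s^2
sin^2(90) = 1
Using H = v0^2 * sin^2(theta) / (2*g)
H = 6^2 * 1 / (2*10)
H = 36 * 1 / 20
H = 36 / 20
H = 9/5 m

9/5 m


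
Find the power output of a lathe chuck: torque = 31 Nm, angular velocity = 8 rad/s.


Given: tau = 31 Nm, omega = 8 rad/s
Using P = tau * omega
P = 31 * 8
P = 248 W

248 W


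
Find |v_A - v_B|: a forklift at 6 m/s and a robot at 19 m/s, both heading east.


Given: v_A = 6 m/s east, v_B = 19 m/s east
Both move in the same direction; relative speed = |v_A - v_B|
|6 - 19| = |-13|
= 13 m/s

13 m/s


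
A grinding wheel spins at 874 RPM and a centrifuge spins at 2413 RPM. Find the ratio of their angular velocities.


Given: RPM_A = 874, RPM_B = 2413
omega = 2*pi*RPM/60, so omega_A/omega_B = RPM_A / RPM_B
omega_A/omega_B = 874 / 2413
omega_A/omega_B = 46/127

46/127


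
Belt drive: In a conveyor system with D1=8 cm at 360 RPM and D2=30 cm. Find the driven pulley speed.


Given: D1 = 8 cm, w1 = 360 RPM, D2 = 30 cm
Using D1*w1 = D2*w2
w2 = D1*w1 / D2
w2 = 8*360 / 30
w2 = 2880 / 30
w2 = 96 RPM

96 RPM


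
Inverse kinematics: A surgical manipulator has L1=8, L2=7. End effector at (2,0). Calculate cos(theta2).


Given: L1 = 8, L2 = 7, target (x, y) = (2, 0)
Using cos(theta2) = (x^2 + y^2 - L1^2 - L2^2) / (2*L1*L2)
x^2 + y^2 = 2^2 + 0 = 4
L1^2 + L2^2 = 64 + 49 = 113
Numerator = 4 - 113 = -109
Denominator = 2*8*7 = 112
cos(theta2) = -109/112 = -109/112

-109/112


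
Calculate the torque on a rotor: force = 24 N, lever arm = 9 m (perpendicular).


Given: F = 24 N, r = 9 m, angle = 90 deg (perpendicular)
Using tau = F * r * sin(90)
sin(90) = 1
tau = 24 * 9 * 1
tau = 216 Nm

216 Nm


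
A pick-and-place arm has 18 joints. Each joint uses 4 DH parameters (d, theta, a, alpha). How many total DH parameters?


Given: 18 joints, 4 DH parameters per joint (d, theta, a, alpha)
Total DH parameters = number_of_joints * 4
Total = 18 * 4
Total = 72

72


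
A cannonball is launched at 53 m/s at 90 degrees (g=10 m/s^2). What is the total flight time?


Given: v0 = 53 m/s, theta = 90 deg, g = 10 m/s^2
sin(90) = 1
Using T = 2*v0*sin(theta) / g
T = 2*53*1 / 10
T = 106 / 10
T = 53/5 s

53/5 s


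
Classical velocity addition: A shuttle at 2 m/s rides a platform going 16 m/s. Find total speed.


Given: object velocity = 2 m/s, platform velocity = 16 m/s (same direction)
Using classical velocity addition: v_total = v_object + v_platform
v_total = 2 + 16
v_total = 18 m/s

18 m/s


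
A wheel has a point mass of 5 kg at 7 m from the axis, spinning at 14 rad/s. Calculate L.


Given: m = 5 kg, r = 7 m, omega = 14 rad/s
For a point mass: I = m*r^2
I = 5*7^2 = 5*49 = 245
L = I*omega = 245*14
L = 3430 kg*m^2/s

3430 kg*m^2/s


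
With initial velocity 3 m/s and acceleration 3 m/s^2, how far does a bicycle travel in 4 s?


Given: v0 = 3 m/s, a = 3 m/s^2, t = 4 s
Using s = v0*t + (1/2)*a*t^2
s = 3*4 + (1/2)*3*4^2
s = 12 + (1/2)*48
s = 12 + 24
s = 36

36 m


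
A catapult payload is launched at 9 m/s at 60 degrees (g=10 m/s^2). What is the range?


Given: v0 = 9 m/s, theta = 60 deg, g = 10 m/s^2
sin(2*60) = sin(120) = sqrt(3)/2
Using R = v0^2 * sin(2*theta) / g
R = 9^2 * (sqrt(3)/2) / 10
R = 81 * sqrt(3) / 20
R = 81/20*sqrt(3) m

81/20*sqrt(3) m


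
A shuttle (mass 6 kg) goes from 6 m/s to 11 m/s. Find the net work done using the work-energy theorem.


Given: m = 6 kg, v0 = 6 m/s, v = 11 m/s
Using W = (1/2)*m*(v^2 - v0^2)
v^2 = 11^2 = 121
v0^2 = 6^2 = 36
v^2 - v0^2 = 121 - 36 = 85
W = (1/2)*6*85 = 255 J

255 J


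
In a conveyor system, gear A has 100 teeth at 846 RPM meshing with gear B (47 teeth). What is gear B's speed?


Given: N1 = 100 teeth, w1 = 846 RPM, N2 = 47 teeth
Using N1*w1 = N2*w2
w2 = N1*w1 / N2
w2 = 100*846 / 47
w2 = 84600 / 47
w2 = 1800 RPM

1800 RPM


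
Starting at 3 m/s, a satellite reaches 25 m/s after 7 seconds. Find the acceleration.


Given: initial velocity v0 = 3 m/s, final velocity v = 25 m/s, time t = 7 s
Using a = (v - v0) / t
a = (25 - 3) / 7
a = 22 / 7
a = 22/7 m/s^2

22/7 m/s^2


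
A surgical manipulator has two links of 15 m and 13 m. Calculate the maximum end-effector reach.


Given: L1 = 15 m, L2 = 13 m
For a 2-link planar arm, max reach = L1 + L2 (fully extended)
Max reach = 15 + 13
Max reach = 28 m

28 m


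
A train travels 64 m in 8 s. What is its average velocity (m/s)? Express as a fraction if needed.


Given: distance d = 64 m, time t = 8 s
Using v = d / t
v = 64 / 8
v = 8 m/s

8 m/s


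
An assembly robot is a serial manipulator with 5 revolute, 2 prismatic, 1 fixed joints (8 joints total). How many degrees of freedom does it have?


Given: serial robot with 5 revolute, 2 prismatic, 1 fixed joints
DOF contribution per joint type: revolute=1, prismatic=1, spherical=3, fixed=0
DOF = 5*1 + 2*1 + 1*0
DOF = 7

7


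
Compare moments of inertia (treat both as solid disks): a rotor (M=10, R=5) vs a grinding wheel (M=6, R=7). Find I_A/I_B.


Given: M1=10 kg, R1=5 m, M2=6 kg, R2=7 m
For a disk: I = (1/2)*M*R^2, so I_A/I_B = (M1*R1^2)/(M2*R2^2)
M1*R1^2 = 10*25 = 250
M2*R2^2 = 6*49 = 294
I_A/I_B = 250/294 = 125/147

125/147


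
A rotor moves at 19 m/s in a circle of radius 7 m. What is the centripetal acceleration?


Given: v = 19 m/s, r = 7 m
Using a_c = v^2 / r
a_c = 19^2 / 7
a_c = 361 / 7
a_c = 361/7 m/s^2

361/7 m/s^2


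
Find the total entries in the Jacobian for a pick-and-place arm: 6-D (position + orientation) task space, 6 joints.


Given: task space dimension = 6, joints = 6
Jacobian is a 6 x 6 matrix
Total entries = rows * columns
Total = 6 * 6
Total = 36

36


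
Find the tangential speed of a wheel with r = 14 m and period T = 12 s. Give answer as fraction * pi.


Given: radius r = 14 m, period T = 12 s
Using v = 2*pi*r / T
v = 2*pi*14 / 12
v = 28*pi / 12
v = 7/3*pi m/s

7/3*pi m/s


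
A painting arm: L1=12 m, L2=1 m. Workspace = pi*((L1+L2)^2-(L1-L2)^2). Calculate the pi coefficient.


Given: L1 = 12, L2 = 1
(L1+L2)^2 = (13)^2 = 169
(L1-L2)^2 = (11)^2 = 121
Difference = 169 - 121 = 48
This equals 4*L1*L2 = 4*12*1 = 48
Workspace area = 48*pi

48


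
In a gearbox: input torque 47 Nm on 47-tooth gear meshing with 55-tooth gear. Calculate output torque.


Given: N1 = 47, N2 = 55, T1 = 47 Nm
Using T2/T1 = N2/N1
T2 = T1 * N2 / N1
T2 = 47 * 55 / 47
T2 = 2585 / 47
T2 = 55 Nm

55 Nm


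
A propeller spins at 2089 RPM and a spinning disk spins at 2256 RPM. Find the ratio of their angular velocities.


Given: RPM_A = 2089, RPM_B = 2256
omega = 2*pi*RPM/60, so omega_A/omega_B = RPM_A / RPM_B
omega_A/omega_B = 2089 / 2256
omega_A/omega_B = 2089/2256

2089/2256


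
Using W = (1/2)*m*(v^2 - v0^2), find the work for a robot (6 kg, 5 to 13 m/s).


Given: m = 6 kg, v0 = 5 m/s, v = 13 m/s
Using W = (1/2)*m*(v^2 - v0^2)
v^2 = 13^2 = 169
v0^2 = 5^2 = 25
v^2 - v0^2 = 169 - 25 = 144
W = (1/2)*6*144 = 432 J

432 J


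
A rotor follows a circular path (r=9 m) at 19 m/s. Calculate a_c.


Given: v = 19 m/s, r = 9 m
Using a_c = v^2 / r
a_c = 19^2 / 9
a_c = 361 / 9
a_c = 361/9 m/s^2

361/9 m/s^2


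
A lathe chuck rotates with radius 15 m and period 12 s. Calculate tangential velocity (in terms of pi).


Given: radius r = 15 m, period T = 12 s
Using v = 2*pi*r / T
v = 2*pi*15 / 12
v = 30*pi / 12
v = 5/2*pi m/s

5/2*pi m/s


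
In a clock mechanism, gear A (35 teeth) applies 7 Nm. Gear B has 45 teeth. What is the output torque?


Given: N1 = 35, N2 = 45, T1 = 7 Nm
Using T2/T1 = N2/N1
T2 = T1 * N2 / N1
T2 = 7 * 45 / 35
T2 = 315 / 35
T2 = 9 Nm

9 Nm


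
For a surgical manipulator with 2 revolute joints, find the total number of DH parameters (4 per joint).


Given: 2 joints, 4 DH parameters per joint (d, theta, a, alpha)
Total DH parameters = number_of_joints * 4
Total = 2 * 4
Total = 8

8


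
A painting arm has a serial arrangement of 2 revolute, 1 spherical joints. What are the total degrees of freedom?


Given: serial robot with 2 revolute, 1 spherical joints
DOF contribution per joint type: revolute=1, prismatic=1, spherical=3, fixed=0
DOF = 2*1 + 1*3
DOF = 5

5


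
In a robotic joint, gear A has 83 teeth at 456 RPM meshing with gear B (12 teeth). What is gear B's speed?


Given: N1 = 83 teeth, w1 = 456 RPM, N2 = 12 teeth
Using N1*w1 = N2*w2
w2 = N1*w1 / N2
w2 = 83*456 / 12
w2 = 37848 / 12
w2 = 3154 RPM

3154 RPM


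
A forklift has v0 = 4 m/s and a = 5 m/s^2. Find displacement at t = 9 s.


Given: v0 = 4 m/s, a = 5 m/s^2, t = 9 s
Using s = v0*t + (1/2)*a*t^2
s = 4*9 + (1/2)*5*9^2
s = 36 + (1/2)*405
s = 36 + 405/2
s = 477/2

477/2 m


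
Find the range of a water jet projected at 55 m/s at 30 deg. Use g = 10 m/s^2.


Given: v0 = 55 m/s, theta = 30 deg, g = 10 m/s^2
sin(2*30) = sin(60) = sqrt(3)/2
Using R = v0^2 * sin(2*theta) / g
R = 55^2 * (sqrt(3)/2) / 10
R = 3025 * sqrt(3) / 20
R = 605/4*sqrt(3) m

605/4*sqrt(3) m


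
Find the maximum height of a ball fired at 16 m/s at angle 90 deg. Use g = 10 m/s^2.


Given: v0 = 16 m/s, theta = 90 deg, g = 10 m/s^2
sin^2(90) = 1
Using H = v0^2 * sin^2(theta) / (2*g)
H = 16^2 * 1 / (2*10)
H = 256 * 1 / 20
H = 256 / 20
H = 64/5 m

64/5 m


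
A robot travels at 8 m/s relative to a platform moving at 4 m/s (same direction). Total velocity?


Given: object velocity = 8 m/s, platform velocity = 4 m/s (same direction)
Using classical velocity addition: v_total = v_object + v_platform
v_total = 8 + 4
v_total = 12 m/s

12 m/s


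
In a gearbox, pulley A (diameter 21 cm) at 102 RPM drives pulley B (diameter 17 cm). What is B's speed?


Given: D1 = 21 cm, w1 = 102 RPM, D2 = 17 cm
Using D1*w1 = D2*w2
w2 = D1*w1 / D2
w2 = 21*102 / 17
w2 = 2142 / 17
w2 = 126 RPM

126 RPM


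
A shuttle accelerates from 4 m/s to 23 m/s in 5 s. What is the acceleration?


Given: initial velocity v0 = 4 m/s, final velocity v = 23 m/s, time t = 5 s
Using a = (v - v0) / t
a = (23 - 4) / 5
a = 19 / 5
a = 19/5 m/s^2

19/5 m/s^2


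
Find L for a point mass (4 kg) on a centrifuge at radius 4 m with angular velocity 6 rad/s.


Given: m = 4 kg, r = 4 m, omega = 6 rad/s
For a point mass: I = m*r^2
I = 4*4^2 = 4*16 = 64
L = I*omega = 64*6
L = 384 kg*m^2/s

384 kg*m^2/s


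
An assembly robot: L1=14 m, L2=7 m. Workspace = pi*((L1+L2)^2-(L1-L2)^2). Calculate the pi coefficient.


Given: L1 = 14, L2 = 7
(L1+L2)^2 = (21)^2 = 441
(L1-L2)^2 = (7)^2 = 49
Difference = 441 - 49 = 392
This equals 4*L1*L2 = 4*14*7 = 392
Workspace area = 392*pi

392


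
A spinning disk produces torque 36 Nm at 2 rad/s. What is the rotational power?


Given: tau = 36 Nm, omega = 2 rad/s
Using P = tau * omega
P = 36 * 2
P = 72 W

72 W


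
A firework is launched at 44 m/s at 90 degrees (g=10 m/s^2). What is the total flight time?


Given: v0 = 44 m/s, theta = 90 deg, g = 10 m/s^2
sin(90) = 1
Using T = 2*v0*sin(theta) / g
T = 2*44*1 / 10
T = 88 / 10
T = 44/5 s

44/5 s


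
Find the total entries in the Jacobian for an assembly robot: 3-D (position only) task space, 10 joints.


Given: task space dimension = 3, joints = 10
Jacobian is a 3 x 10 matrix
Total entries = rows * columns
Total = 3 * 10
Total = 30

30


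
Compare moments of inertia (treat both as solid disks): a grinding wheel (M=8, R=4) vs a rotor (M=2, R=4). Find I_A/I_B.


Given: M1=8 kg, R1=4 m, M2=2 kg, R2=4 m
For a disk: I = (1/2)*M*R^2, so I_A/I_B = (M1*R1^2)/(M2*R2^2)
M1*R1^2 = 8*16 = 128
M2*R2^2 = 2*16 = 32
I_A/I_B = 128/32 = 4

4


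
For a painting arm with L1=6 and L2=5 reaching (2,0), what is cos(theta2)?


Given: L1 = 6, L2 = 5, target (x, y) = (2, 0)
Using cos(theta2) = (x^2 + y^2 - L1^2 - L2^2) / (2*L1*L2)
x^2 + y^2 = 2^2 + 0 = 4
L1^2 + L2^2 = 36 + 25 = 61
Numerator = 4 - 61 = -57
Denominator = 2*6*5 = 60
cos(theta2) = -57/60 = -19/20

-19/20


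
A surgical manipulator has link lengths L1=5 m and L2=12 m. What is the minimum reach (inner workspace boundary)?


Given: L1 = 5 m, L2 = 12 m
For a 2-link planar arm, min reach = |L1 - L2| (second link folded back)
Min reach = |5 - 12|
Min reach = 7 m

7 m


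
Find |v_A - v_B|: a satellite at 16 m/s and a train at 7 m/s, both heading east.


Given: v_A = 16 m/s east, v_B = 7 m/s east
Both move in the same direction; relative speed = |v_A - v_B|
|16 - 7| = |9|
= 9 m/s

9 m/s


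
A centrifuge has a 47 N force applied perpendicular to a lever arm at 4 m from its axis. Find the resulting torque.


Given: F = 47 N, r = 4 m, angle = 90 deg (perpendicular)
Using tau = F * r * sin(90)
sin(90) = 1
tau = 47 * 4 * 1
tau = 188 Nm

188 Nm


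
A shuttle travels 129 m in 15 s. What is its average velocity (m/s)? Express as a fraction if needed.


Given: distance d = 129 m, time t = 15 s
Using v = d / t
v = 129 / 15
v = 43/5 m/s

43/5 m/s


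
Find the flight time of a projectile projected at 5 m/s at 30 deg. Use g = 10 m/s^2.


Given: v0 = 5 m/s, theta = 30 deg, g = 10 m/s^2
sin(30) = 1/2
Using T = 2*v0*sin(theta) / g
T = 2*5*1/2 / 10
T = 5 / 10
T = 1/2 s

1/2 s


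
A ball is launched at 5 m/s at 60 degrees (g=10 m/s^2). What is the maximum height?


Given: v0 = 5 m/s, theta = 60 deg, g = 10 m/s^2
sin^2(60) = 3/4
Using H = v0^2 * sin^2(theta) / (2*g)
H = 5^2 * 3/4 / (2*10)
H = 25 * 3/4 / 20
H = 75/4 / 20
H = 15/16 m

15/16 m


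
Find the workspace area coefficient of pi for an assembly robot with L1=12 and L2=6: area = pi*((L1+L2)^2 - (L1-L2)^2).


Given: L1 = 12, L2 = 6
(L1+L2)^2 = (18)^2 = 324
(L1-L2)^2 = (6)^2 = 36
Difference = 324 - 36 = 288
This equals 4*L1*L2 = 4*12*6 = 288
Workspace area = 288*pi

288


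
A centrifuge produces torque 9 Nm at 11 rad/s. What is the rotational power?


Given: tau = 9 Nm, omega = 11 rad/s
Using P = tau * omega
P = 9 * 11
P = 99 W

99 W


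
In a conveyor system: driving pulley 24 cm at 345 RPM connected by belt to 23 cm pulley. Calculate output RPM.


Given: D1 = 24 cm, w1 = 345 RPM, D2 = 23 cm
Using D1*w1 = D2*w2
w2 = D1*w1 / D2
w2 = 24*345 / 23
w2 = 8280 / 23
w2 = 360 RPM

360 RPM


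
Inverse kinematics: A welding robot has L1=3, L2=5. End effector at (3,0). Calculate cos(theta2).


Given: L1 = 3, L2 = 5, target (x, y) = (3, 0)
Using cos(theta2) = (x^2 + y^2 - L1^2 - L2^2) / (2*L1*L2)
x^2 + y^2 = 3^2 + 0 = 9
L1^2 + L2^2 = 9 + 25 = 34
Numerator = 9 - 34 = -25
Denominator = 2*3*5 = 30
cos(theta2) = -25/30 = -5/6

-5/6


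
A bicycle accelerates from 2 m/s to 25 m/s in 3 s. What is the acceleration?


Given: initial velocity v0 = 2 m/s, final velocity v = 25 m/s, time t = 3 s
Using a = (v - v0) / t
a = (25 - 2) / 3
a = 23 / 3
a = 23/3 m/s^2

23/3 m/s^2


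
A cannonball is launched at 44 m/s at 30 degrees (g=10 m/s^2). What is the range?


Given: v0 = 44 m/s, theta = 30 deg, g = 10 m/s^2
sin(2*30) = sin(60) = sqrt(3)/2
Using R = v0^2 * sin(2*theta) / g
R = 44^2 * (sqrt(3)/2) / 10
R = 1936 * sqrt(3) / 20
R = 484/5*sqrt(3) m

484/5*sqrt(3) m


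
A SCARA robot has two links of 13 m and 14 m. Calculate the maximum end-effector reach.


Given: L1 = 13 m, L2 = 14 m
For a 2-link planar arm, max reach = L1 + L2 (fully extended)
Max reach = 13 + 14
Max reach = 27 m

27 m


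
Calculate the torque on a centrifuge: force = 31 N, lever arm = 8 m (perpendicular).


Given: F = 31 N, r = 8 m, angle = 90 deg (perpendicular)
Using tau = F * r * sin(90)
sin(90) = 1
tau = 31 * 8 * 1
tau = 248 Nm

248 Nm


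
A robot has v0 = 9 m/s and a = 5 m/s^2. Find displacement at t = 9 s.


Given: v0 = 9 m/s, a = 5 m/s^2, t = 9 s
Using s = v0*t + (1/2)*a*t^2
s = 9*9 + (1/2)*5*9^2
s = 81 + (1/2)*405
s = 81 + 405/2
s = 567/2

567/2 m


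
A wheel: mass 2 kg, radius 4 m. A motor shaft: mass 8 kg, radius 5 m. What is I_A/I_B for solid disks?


Given: M1=2 kg, R1=4 m, M2=8 kg, R2=5 m
For a disk: I = (1/2)*M*R^2, so I_A/I_B = (M1*R1^2)/(M2*R2^2)
M1*R1^2 = 2*16 = 32
M2*R2^2 = 8*25 = 200
I_A/I_B = 32/200 = 4/25

4/25


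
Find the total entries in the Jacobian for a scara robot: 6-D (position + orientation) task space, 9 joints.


Given: task space dimension = 6, joints = 9
Jacobian is a 6 x 9 matrix
Total entries = rows * columns
Total = 6 * 9
Total = 54

54


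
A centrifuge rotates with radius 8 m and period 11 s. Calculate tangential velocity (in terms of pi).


Given: radius r = 8 m, period T = 11 s
Using v = 2*pi*r / T
v = 2*pi*8 / 11
v = 16*pi / 11
v = 16/11*pi m/s

16/11*pi m/s


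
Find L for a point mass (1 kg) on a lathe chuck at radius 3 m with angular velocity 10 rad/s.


Given: m = 1 kg, r = 3 m, omega = 10 rad/s
For a point mass: I = m*r^2
I = 1*3^2 = 1*9 = 9
L = I*omega = 9*10
L = 90 kg*m^2/s

90 kg*m^2/s


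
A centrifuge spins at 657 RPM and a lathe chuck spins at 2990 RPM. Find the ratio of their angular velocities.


Given: RPM_A = 657, RPM_B = 2990
omega = 2*pi*RPM/60, so omega_A/omega_B = RPM_A / RPM_B
omega_A/omega_B = 657 / 2990
omega_A/omega_B = 657/2990

657/2990


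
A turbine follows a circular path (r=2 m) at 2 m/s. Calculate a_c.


Given: v = 2 m/s, r = 2 m
Using a_c = v^2 / r
a_c = 2^2 / 2
a_c = 4 / 2
a_c = 2 m/s^2

2 m/s^2


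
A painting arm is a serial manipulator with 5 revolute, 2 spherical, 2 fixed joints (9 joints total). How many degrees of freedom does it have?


Given: serial robot with 5 revolute, 2 spherical, 2 fixed joints
DOF contribution per joint type: revolute=1, prismatic=1, spherical=3, fixed=0
DOF = 5*1 + 2*3 + 2*0
DOF = 11

11


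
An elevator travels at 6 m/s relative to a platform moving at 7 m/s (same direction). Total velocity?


Given: object velocity = 6 m/s, platform velocity = 7 m/s (same direction)
Using classical velocity addition: v_total = v_object + v_platform
v_total = 6 + 7
v_total = 13 m/s

13 m/s


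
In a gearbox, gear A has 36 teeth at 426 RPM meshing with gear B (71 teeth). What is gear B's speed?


Given: N1 = 36 teeth, w1 = 426 RPM, N2 = 71 teeth
Using N1*w1 = N2*w2
w2 = N1*w1 / N2
w2 = 36*426 / 71
w2 = 15336 / 71
w2 = 216 RPM

216 RPM


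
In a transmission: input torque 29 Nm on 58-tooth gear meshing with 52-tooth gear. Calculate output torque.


Given: N1 = 58, N2 = 52, T1 = 29 Nm
Using T2/T1 = N2/N1
T2 = T1 * N2 / N1
T2 = 29 * 52 / 58
T2 = 1508 / 58
T2 = 26 Nm

26 Nm


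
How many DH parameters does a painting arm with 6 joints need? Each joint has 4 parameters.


Given: 6 joints, 4 DH parameters per joint (d, theta, a, alpha)
Total DH parameters = number_of_joints * 4
Total = 6 * 4
Total = 24

24


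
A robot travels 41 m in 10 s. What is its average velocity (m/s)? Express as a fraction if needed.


Given: distance d = 41 m, time t = 10 s
Using v = d / t
v = 41 / 10
v = 41/10 m/s

41/10 m/s


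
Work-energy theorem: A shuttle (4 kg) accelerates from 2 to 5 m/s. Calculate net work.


Given: m = 4 kg, v0 = 2 m/s, v = 5 m/s
Using W = (1/2)*m*(v^2 - v0^2)
v^2 = 5^2 = 25
v0^2 = 2^2 = 4
v^2 - v0^2 = 25 - 4 = 21
W = (1/2)*4*21 = 42 J

42 J


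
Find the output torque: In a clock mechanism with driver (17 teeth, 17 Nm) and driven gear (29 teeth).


Given: N1 = 17, N2 = 29, T1 = 17 Nm
Using T2/T1 = N2/N1
T2 = T1 * N2 / N1
T2 = 17 * 29 / 17
T2 = 493 / 17
T2 = 29 Nm

29 Nm


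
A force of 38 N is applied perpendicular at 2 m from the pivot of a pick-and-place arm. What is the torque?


Given: F = 38 N, r = 2 m, angle = 90 deg (perpendicular)
Using tau = F * r * sin(90)
sin(90) = 1
tau = 38 * 2 * 1
tau = 76 Nm

76 Nm


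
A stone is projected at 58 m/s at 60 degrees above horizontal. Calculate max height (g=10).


Given: v0 = 58 m/s, theta = 60 deg, g = 10 m/s^2
sin^2(60) = 3/4
Using H = v0^2 * sin^2(theta) / (2*g)
H = 58^2 * 3/4 / (2*10)
H = 3364 * 3/4 / 20
H = 2523 / 20
H = 2523/20 m

2523/20 m


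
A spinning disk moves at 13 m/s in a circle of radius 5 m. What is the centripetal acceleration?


Given: v = 13 m/s, r = 5 m
Using a_c = v^2 / r
a_c = 13^2 / 5
a_c = 169 / 5
a_c = 169/5 m/s^2

169/5 m/s^2


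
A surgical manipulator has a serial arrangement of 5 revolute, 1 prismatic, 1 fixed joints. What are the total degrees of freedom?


Given: serial robot with 5 revolute, 1 prismatic, 1 fixed joints
DOF contribution per joint type: revolute=1, prismatic=1, spherical=3, fixed=0
DOF = 5*1 + 1*1 + 1*0
DOF = 6

6


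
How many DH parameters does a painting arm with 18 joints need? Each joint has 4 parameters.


Given: 18 joints, 4 DH parameters per joint (d, theta, a, alpha)
Total DH parameters = number_of_joints * 4
Total = 18 * 4
Total = 72

72


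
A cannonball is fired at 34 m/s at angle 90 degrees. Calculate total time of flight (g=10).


Given: v0 = 34 m/s, theta = 90 deg, g = 10 m/s^2
sin(90) = 1
Using T = 2*v0*sin(theta) / g
T = 2*34*1 / 10
T = 68 / 10
T = 34/5 s

34/5 s


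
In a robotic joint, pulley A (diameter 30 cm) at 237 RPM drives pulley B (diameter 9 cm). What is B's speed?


Given: D1 = 30 cm, w1 = 237 RPM, D2 = 9 cm
Using D1*w1 = D2*w2
w2 = D1*w1 / D2
w2 = 30*237 / 9
w2 = 7110 / 9
w2 = 790 RPM

790 RPM


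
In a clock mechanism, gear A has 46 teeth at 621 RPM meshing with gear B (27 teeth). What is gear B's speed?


Given: N1 = 46 teeth, w1 = 621 RPM, N2 = 27 teeth
Using N1*w1 = N2*w2
w2 = N1*w1 / N2
w2 = 46*621 / 27
w2 = 28566 / 27
w2 = 1058 RPM

1058 RPM


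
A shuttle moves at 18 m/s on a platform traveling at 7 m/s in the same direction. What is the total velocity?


Given: object velocity = 18 m/s, platform velocity = 7 m/s (same direction)
Using classical velocity addition: v_total = v_object + v_platform
v_total = 18 + 7
v_total = 25 m/s

25 m/s


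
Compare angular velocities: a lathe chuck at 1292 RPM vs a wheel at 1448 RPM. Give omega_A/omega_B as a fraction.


Given: RPM_A = 1292, RPM_B = 1448
omega = 2*pi*RPM/60, so omega_A/omega_B = RPM_A / RPM_B
omega_A/omega_B = 1292 / 1448
omega_A/omega_B = 323/362

323/362


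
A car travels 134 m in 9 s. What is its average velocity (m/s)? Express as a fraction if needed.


Given: distance d = 134 m, time t = 9 s
Using v = d / t
v = 134 / 9
v = 134/9 m/s

134/9 m/s


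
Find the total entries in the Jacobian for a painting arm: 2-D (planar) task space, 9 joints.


Given: task space dimension = 2, joints = 9
Jacobian is a 2 x 9 matrix
Total entries = rows * columns
Total = 2 * 9
Total = 18

18


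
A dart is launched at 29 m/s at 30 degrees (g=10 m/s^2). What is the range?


Given: v0 = 29 m/s, theta = 30 deg, g = 10 m/s^2
sin(2*30) = sin(60) = sqrt(3)/2
Using R = v0^2 * sin(2*theta) / g
R = 29^2 * (sqrt(3)/2) / 10
R = 841 * sqrt(3) / 20
R = 841/20*sqrt(3) m

841/20*sqrt(3) m


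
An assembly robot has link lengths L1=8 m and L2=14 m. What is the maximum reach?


Given: L1 = 8 m, L2 = 14 m
For a 2-link planar arm, max reach = L1 + L2 (fully extended)
Max reach = 8 + 14
Max reach = 22 m

22 m


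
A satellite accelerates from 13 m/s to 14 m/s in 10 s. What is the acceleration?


Given: initial velocity v0 = 13 m/s, final velocity v = 14 m/s, time t = 10 s
Using a = (v - v0) / t
a = (14 - 13) / 10
a = 1 / 10
a = 1/10 m/s^2

1/10 m/s^2


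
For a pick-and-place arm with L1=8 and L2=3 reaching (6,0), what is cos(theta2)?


Given: L1 = 8, L2 = 3, target (x, y) = (6, 0)
Using cos(theta2) = (x^2 + y^2 - L1^2 - L2^2) / (2*L1*L2)
x^2 + y^2 = 6^2 + 0 = 36
L1^2 + L2^2 = 64 + 9 = 73
Numerator = 36 - 73 = -37
Denominator = 2*8*3 = 48
cos(theta2) = -37/48 = -37/48

-37/48


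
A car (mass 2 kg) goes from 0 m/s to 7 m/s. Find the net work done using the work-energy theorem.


Given: m = 2 kg, v0 = 0 m/s, v = 7 m/s
Using W = (1/2)*m*(v^2 - v0^2)
v^2 = 7^2 = 49
v0^2 = 0^2 = 0
v^2 - v0^2 = 49 - 0 = 49
W = (1/2)*2*49 = 49 J

49 J


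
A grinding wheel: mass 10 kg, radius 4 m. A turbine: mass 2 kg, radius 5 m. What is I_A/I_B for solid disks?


Given: M1=10 kg, R1=4 m, M2=2 kg, R2=5 m
For a disk: I = (1/2)*M*R^2, so I_A/I_B = (M1*R1^2)/(M2*R2^2)
M1*R1^2 = 10*16 = 160
M2*R2^2 = 2*25 = 50
I_A/I_B = 160/50 = 16/5

16/5


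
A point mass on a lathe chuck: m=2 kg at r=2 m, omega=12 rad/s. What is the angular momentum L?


Given: m = 2 kg, r = 2 m, omega = 12 rad/s
For a point mass: I = m*r^2
I = 2*2^2 = 2*4 = 8
L = I*omega = 8*12
L = 96 kg*m^2/s

96 kg*m^2/s


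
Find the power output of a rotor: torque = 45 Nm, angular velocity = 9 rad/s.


Given: tau = 45 Nm, omega = 9 rad/s
Using P = tau * omega
P = 45 * 9
P = 405 W

405 W


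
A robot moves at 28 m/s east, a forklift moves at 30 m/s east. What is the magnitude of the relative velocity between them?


Given: v_A = 28 m/s east, v_B = 30 m/s east
Both move in the same direction; relative speed = |v_A - v_B|
|28 - 30| = |-2|
= 2 m/s

2 m/s


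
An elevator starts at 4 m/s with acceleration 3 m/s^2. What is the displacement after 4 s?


Given: v0 = 4 m/s, a = 3 m/s^2, t = 4 s
Using s = v0*t + (1/2)*a*t^2
s = 4*4 + (1/2)*3*4^2
s = 16 + (1/2)*48
s = 16 + 24
s = 40

40 m


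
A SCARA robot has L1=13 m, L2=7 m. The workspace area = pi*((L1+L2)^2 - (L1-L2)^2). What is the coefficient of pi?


Given: L1 = 13, L2 = 7
(L1+L2)^2 = (20)^2 = 400
(L1-L2)^2 = (6)^2 = 36
Difference = 400 - 36 = 364
This equals 4*L1*L2 = 4*13*7 = 364
Workspace area = 364*pi

364


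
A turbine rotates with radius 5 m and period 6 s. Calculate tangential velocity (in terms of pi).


Given: radius r = 5 m, period T = 6 s
Using v = 2*pi*r / T
v = 2*pi*5 / 6
v = 10*pi / 6
v = 5/3*pi m/s

5/3*pi m/s


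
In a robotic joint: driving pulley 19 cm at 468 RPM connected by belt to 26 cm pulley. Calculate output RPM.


Given: D1 = 19 cm, w1 = 468 RPM, D2 = 26 cm
Using D1*w1 = D2*w2
w2 = D1*w1 / D2
w2 = 19*468 / 26
w2 = 8892 / 26
w2 = 342 RPM

342 RPM


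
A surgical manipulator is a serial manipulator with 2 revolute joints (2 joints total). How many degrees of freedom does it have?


Given: serial robot with 2 revolute joints
DOF contribution per joint type: revolute=1, prismatic=1, spherical=3, fixed=0
DOF = 2*1
DOF = 2

2


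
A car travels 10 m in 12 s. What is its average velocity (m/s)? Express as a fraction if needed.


Given: distance d = 10 m, time t = 12 s
Using v = d / t
v = 10 / 12
v = 5/6 m/s

5/6 m/s


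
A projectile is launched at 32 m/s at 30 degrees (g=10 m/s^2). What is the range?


Given: v0 = 32 m/s, theta = 30 deg, g = 10 m/s^2
sin(2*30) = sin(60) = sqrt(3)/2
Using R = v0^2 * sin(2*theta) / g
R = 32^2 * (sqrt(3)/2) / 10
R = 1024 * sqrt(3) / 20
R = 256/5*sqrt(3) m

256/5*sqrt(3) m


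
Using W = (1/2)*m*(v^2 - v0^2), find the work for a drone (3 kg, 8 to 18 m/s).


Given: m = 3 kg, v0 = 8 m/s, v = 18 m/s
Using W = (1/2)*m*(v^2 - v0^2)
v^2 = 18^2 = 324
v0^2 = 8^2 = 64
v^2 - v0^2 = 324 - 64 = 260
W = (1/2)*3*260 = 390 J

390 J


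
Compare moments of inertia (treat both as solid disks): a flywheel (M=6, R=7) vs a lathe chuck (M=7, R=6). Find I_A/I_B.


Given: M1=6 kg, R1=7 m, M2=7 kg, R2=6 m
For a disk: I = (1/2)*M*R^2, so I_A/I_B = (M1*R1^2)/(M2*R2^2)
M1*R1^2 = 6*49 = 294
M2*R2^2 = 7*36 = 252
I_A/I_B = 294/252 = 7/6

7/6


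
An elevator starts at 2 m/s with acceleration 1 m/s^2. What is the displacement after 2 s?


Given: v0 = 2 m/s, a = 1 m/s^2, t = 2 s
Using s = v0*t + (1/2)*a*t^2
s = 2*2 + (1/2)*1*2^2
s = 4 + (1/2)*4
s = 4 + 2
s = 6

6 m


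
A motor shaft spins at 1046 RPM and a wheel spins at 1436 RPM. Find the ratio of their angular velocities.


Given: RPM_A = 1046, RPM_B = 1436
omega = 2*pi*RPM/60, so omega_A/omega_B = RPM_A / RPM_B
omega_A/omega_B = 1046 / 1436
omega_A/omega_B = 523/718

523/718


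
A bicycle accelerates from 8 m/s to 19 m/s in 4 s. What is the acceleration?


Given: initial velocity v0 = 8 m/s, final velocity v = 19 m/s, time t = 4 s
Using a = (v - v0) / t
a = (19 - 8) / 4
a = 11 / 4
a = 11/4 m/s^2

11/4 m/s^2


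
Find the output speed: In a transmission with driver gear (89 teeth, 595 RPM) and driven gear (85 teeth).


Given: N1 = 89 teeth, w1 = 595 RPM, N2 = 85 teeth
Using N1*w1 = N2*w2
w2 = N1*w1 / N2
w2 = 89*595 / 85
w2 = 52955 / 85
w2 = 623 RPM

623 RPM


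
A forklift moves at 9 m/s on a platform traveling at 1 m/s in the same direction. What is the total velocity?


Given: object velocity = 9 m/s, platform velocity = 1 m/s (same direction)
Using classical velocity addition: v_total = v_object + v_platform
v_total = 9 + 1
v_total = 10 m/s

10 m/s


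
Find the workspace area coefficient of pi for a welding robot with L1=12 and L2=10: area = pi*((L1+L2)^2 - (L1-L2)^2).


Given: L1 = 12, L2 = 10
(L1+L2)^2 = (22)^2 = 484
(L1-L2)^2 = (2)^2 = 4
Difference = 484 - 4 = 480
This equals 4*L1*L2 = 4*12*10 = 480
Workspace area = 480*pi

480


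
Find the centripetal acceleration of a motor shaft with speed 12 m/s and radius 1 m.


Given: v = 12 m/s, r = 1 m
Using a_c = v^2 / r
a_c = 12^2 / 1
a_c = 144 / 1
a_c = 144 m/s^2

144 m/s^2


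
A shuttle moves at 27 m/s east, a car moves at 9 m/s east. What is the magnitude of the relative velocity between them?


Given: v_A = 27 m/s east, v_B = 9 m/s east
Both move in the same direction; relative speed = |v_A - v_B|
|27 - 9| = |18|
= 18 m/s

18 m/s


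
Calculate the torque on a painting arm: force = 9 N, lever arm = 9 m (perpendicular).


Given: F = 9 N, r = 9 m, angle = 90 deg (perpendicular)
Using tau = F * r * sin(90)
sin(90) = 1
tau = 9 * 9 * 1
tau = 81 Nm

81 Nm


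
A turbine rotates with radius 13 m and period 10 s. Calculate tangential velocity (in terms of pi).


Given: radius r = 13 m, period T = 10 s
Using v = 2*pi*r / T
v = 2*pi*13 / 10
v = 26*pi / 10
v = 13/5*pi m/s

13/5*pi m/s


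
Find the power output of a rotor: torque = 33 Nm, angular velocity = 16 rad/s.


Given: tau = 33 Nm, omega = 16 rad/s
Using P = tau * omega
P = 33 * 16
P = 528 W

528 W


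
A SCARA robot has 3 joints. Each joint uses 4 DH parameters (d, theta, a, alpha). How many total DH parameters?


Given: 3 joints, 4 DH parameters per joint (d, theta, a, alpha)
Total DH parameters = number_of_joints * 4
Total = 3 * 4
Total = 12

12


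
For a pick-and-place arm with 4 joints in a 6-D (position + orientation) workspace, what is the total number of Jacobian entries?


Given: task space dimension = 6, joints = 4
Jacobian is a 6 x 4 matrix
Total entries = rows * columns
Total = 6 * 4
Total = 24

24


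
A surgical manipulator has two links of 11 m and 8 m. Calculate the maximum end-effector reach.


Given: L1 = 11 m, L2 = 8 m
For a 2-link planar arm, max reach = L1 + L2 (fully extended)
Max reach = 11 + 8
Max reach = 19 m

19 m


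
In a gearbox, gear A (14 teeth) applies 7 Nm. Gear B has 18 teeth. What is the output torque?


Given: N1 = 14, N2 = 18, T1 = 7 Nm
Using T2/T1 = N2/N1
T2 = T1 * N2 / N1
T2 = 7 * 18 / 14
T2 = 126 / 14
T2 = 9 Nm

9 Nm


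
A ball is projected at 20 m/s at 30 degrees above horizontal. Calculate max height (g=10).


Given: v0 = 20 m/s, theta = 30 deg, g = 10 m/s^2
sin^2(30) = 1/4
Using H = v0^2 * sin^2(theta) / (2*g)
H = 20^2 * 1/4 / (2*10)
H = 400 * 1/4 / 20
H = 100 / 20
H = 5 m

5 m


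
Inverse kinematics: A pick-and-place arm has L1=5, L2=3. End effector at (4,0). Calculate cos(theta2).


Given: L1 = 5, L2 = 3, target (x, y) = (4, 0)
Using cos(theta2) = (x^2 + y^2 - L1^2 - L2^2) / (2*L1*L2)
x^2 + y^2 = 4^2 + 0 = 16
L1^2 + L2^2 = 25 + 9 = 34
Numerator = 16 - 34 = -18
Denominator = 2*5*3 = 30
cos(theta2) = -18/30 = -3/5

-3/5
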